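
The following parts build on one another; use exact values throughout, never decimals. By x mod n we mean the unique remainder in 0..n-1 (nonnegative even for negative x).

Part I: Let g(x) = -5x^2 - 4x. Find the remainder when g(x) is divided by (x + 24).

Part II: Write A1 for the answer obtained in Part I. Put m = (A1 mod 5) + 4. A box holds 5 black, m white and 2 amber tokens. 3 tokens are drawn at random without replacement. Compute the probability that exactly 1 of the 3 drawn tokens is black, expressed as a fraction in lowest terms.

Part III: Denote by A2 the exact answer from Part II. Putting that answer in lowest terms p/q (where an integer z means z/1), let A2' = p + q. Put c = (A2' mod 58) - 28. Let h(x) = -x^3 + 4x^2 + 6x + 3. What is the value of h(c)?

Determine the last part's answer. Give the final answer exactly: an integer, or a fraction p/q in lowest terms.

Part I: remainder = value at the root: -5*(-24)^2 - 4*(-24)^1 = (-2880) + (96) = -2784; answer -2784
Part II: A1 = -2784; m = 5; total draws C(12,3) = 220; favorable C(5,1)*C(7,2) = 105; P = 21/44; answer 21/44
Part III: A2 = 21/44; threaded value p + q = 65; c = -21; -1*(-21)^3 + 4*(-21)^2 + 6*(-21)^1 + 3 = (9261) + (1764) + (-126) + (3) = 10902; answer 10902

10902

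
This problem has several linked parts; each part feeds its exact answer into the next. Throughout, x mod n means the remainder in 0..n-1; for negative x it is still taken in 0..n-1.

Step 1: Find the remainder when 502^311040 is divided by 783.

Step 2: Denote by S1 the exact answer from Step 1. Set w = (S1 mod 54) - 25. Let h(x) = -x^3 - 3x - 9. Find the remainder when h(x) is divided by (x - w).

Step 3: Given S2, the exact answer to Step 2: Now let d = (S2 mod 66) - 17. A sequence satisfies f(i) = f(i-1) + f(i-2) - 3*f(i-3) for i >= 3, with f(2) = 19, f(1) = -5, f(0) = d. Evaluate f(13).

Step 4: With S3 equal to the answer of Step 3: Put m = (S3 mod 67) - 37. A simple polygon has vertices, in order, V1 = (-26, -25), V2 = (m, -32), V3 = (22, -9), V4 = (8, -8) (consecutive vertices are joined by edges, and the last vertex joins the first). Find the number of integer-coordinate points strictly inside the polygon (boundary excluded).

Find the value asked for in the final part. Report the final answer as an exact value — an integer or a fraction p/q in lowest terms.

Step 1: squarings mod 783: 502^1=502, 502^2=661, 502^4=7, 502^8=49, 502^16=52, 502^32=355, 502^64=745, 502^128=661, 502^256=7, 502^512=49, 502^1024=52, 502^2048=355, 502^4096=745, 502^8192=661, 502^16384=7, 502^32768=49, 502^65536=52, 502^131072=355, 502^262144=745; 502^311040 = 502^256 * 502^512 * 502^1024 * 502^2048 * 502^4096 * 502^8192 * 502^32768 * 502^262144 = 487 (mod 783); answer 487
Step 2: S1 = 487; w = -24; remainder = value at the root: -1*(-24)^3 - 3*(-24)^1 - 9 = (13824) + (72) + (-9) = 13887; answer 13887
Step 3: S2 = 13887; d = 10; f(3) = 1*(19) + 1*(-5) - 3*(10) = -16; iterating: f(3)=-16, f(4)=18, f(5)=-55, f(6)=11, f(7)=-98, f(8)=78, f(9)=-53, f(10)=319, f(11)=32, f(12)=510, f(13)=-415; answer -415
Step 4: S3 = -415; m = 17; cross terms: (-26*-32 - 17*-25)=1257, (17*-9 - 22*-32)=551, (22*-8 - 8*-9)=-104, (8*-25 - -26*-8)=-408; twice the area = |1296| = 1296; area = 648; boundary points = 1 + 1 + 1 + 17 = 20; strictly interior points = area - boundary/2 + 1 = 639; answer 639

639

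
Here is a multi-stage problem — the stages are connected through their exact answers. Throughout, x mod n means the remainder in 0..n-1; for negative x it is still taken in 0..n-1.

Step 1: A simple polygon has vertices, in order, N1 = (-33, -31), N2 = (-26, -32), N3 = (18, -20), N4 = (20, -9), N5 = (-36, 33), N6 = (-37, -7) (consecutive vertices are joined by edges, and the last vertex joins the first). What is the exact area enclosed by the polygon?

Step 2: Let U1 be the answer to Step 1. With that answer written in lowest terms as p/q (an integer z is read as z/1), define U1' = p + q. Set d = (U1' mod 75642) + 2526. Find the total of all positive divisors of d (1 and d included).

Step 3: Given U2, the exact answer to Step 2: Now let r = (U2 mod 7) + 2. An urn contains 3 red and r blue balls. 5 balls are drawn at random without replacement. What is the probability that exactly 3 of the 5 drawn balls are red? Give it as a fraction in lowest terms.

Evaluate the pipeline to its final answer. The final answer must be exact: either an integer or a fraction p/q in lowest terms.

Step 1: cross terms: (-33*-32 - -26*-31)=250, (-26*-20 - 18*-32)=1096, (18*-9 - 20*-20)=238, (20*33 - -36*-9)=336, (-36*-7 - -37*33)=1473, (-37*-31 - -33*-7)=916; twice the area = |4309| = 4309; area = 4309/2; answer 4309/2
Step 2: U1 = 4309/2; threaded value p + q = 4311; d = 6837; 6837 = 3 * 43 * 53; sigma = (1 + 3) * (1 + 43) * (1 + 53) = 4 * 44 * 54 = 9504; answer 9504
Step 3: U2 = 9504; r = 7; total draws C(10,5) = 252; favorable C(3,3)*C(7,2) = 21; P = 1/12; answer 1/12

1/12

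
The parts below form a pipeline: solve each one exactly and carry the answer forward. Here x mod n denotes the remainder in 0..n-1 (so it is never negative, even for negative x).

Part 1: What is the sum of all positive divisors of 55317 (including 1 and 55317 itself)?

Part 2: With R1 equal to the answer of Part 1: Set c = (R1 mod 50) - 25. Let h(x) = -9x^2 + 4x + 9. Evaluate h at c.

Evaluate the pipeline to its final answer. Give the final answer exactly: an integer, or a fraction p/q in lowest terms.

-2076

Part 1: 55317 = 3 * 18439; sigma = (1 + 3) * (1 + 18439) = 4 * 18440 = 73760; answer 73760
Part 2: R1 = 73760; c = -15; -9*(-15)^2 + 4*(-15)^1 + 9 = (-2025) + (-60) + (9) = -2076; answer -2076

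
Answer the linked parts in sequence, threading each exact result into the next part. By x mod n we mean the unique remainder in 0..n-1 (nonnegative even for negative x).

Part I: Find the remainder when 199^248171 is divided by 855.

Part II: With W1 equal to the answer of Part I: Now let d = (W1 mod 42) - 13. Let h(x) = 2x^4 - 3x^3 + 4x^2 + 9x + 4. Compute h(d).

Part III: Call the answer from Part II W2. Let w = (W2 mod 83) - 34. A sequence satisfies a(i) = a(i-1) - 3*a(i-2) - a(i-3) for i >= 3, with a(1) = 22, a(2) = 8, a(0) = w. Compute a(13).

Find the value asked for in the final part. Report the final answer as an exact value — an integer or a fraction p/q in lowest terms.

-7612

Part I: squarings mod 855: 199^1=199, 199^2=271, 199^4=766, 199^8=226, 199^16=631, 199^32=586, 199^64=541, 199^128=271, 199^256=766, 199^512=226, 199^1024=631, 199^2048=586, 199^4096=541, 199^8192=271, 199^16384=766, 199^32768=226, 199^65536=631, 199^131072=586; 199^248171 = 199^1 * 199^2 * 199^8 * 199^32 * 199^64 * 199^256 * 199^2048 * 199^16384 * 199^32768 * 199^65536 * 199^131072 = 244 (mod 855); answer 244
Part II: W1 = 244; d = 21; 2*(21)^4 - 3*(21)^3 + 4*(21)^2 + 9*(21)^1 + 4 = (388962) + (-27783) + (1764) + (189) + (4) = 363136; answer 363136
Part III: W2 = 363136; w = -23; a(3) = 1*(8) - 3*(22) - 1*(-23) = -35; iterating: a(3)=-35, a(4)=-81, a(5)=16, a(6)=294, a(7)=327, a(8)=-571, a(9)=-1846, a(10)=-460, a(11)=5649, a(12)=8875, a(13)=-7612; answer -7612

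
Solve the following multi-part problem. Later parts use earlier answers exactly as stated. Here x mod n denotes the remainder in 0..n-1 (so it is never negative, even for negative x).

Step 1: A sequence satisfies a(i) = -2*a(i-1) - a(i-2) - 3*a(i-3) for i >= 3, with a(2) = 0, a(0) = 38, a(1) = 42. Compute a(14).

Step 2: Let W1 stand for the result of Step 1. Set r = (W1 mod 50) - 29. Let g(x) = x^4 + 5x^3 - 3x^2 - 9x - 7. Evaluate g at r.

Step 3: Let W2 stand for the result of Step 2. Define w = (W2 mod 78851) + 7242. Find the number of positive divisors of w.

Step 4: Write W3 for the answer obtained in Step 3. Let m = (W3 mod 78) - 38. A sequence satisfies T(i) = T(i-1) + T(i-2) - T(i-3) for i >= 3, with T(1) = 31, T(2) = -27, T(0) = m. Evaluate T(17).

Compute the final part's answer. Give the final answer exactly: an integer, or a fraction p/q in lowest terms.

87

Step 1: a(3) = -2*(0) - 1*(42) - 3*(38) = -156; iterating: a(3)=-156, a(4)=186, a(5)=-216, a(6)=714, a(7)=-1770, a(8)=3474, a(9)=-7320, a(10)=16476, a(11)=-36054, a(12)=77592, a(13)=-168558, a(14)=367686; answer 367686
Step 2: W1 = 367686; r = 7; 1*(7)^4 + 5*(7)^3 - 3*(7)^2 - 9*(7)^1 - 7 = (2401) + (1715) + (-147) + (-63) + (-7) = 3899; answer 3899
Step 3: W2 = 3899; w = 11141; 11141 = 13 * 857; number of divisors = (1+1) * (1+1) = 4; answer 4
Step 4: W3 = 4; m = -34; T(3) = 1*(-27) + 1*(31) - 1*(-34) = 38; iterating: T(3)=38, T(4)=-20, T(5)=45, T(6)=-13, T(7)=52, T(8)=-6, T(9)=59, T(10)=1, T(11)=66, T(12)=8, T(13)=73, T(14)=15, T(15)=80, T(16)=22, T(17)=87; answer 87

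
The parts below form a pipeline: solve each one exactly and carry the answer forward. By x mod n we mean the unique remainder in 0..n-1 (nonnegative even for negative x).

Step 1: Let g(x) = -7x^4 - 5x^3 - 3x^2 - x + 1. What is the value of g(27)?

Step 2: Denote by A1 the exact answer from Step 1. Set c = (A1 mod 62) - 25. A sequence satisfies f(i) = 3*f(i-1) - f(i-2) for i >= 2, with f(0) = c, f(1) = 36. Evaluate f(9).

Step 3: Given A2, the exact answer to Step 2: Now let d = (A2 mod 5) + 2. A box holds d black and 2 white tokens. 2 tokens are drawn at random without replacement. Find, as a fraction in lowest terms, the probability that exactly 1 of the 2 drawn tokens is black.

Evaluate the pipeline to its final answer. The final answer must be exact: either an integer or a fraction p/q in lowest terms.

Step 1: -7*(27)^4 - 5*(27)^3 - 3*(27)^2 - 1*(27)^1 + 1 = (-3720087) + (-98415) + (-2187) + (-27) + (1) = -3820715; answer -3820715
Step 2: A1 = -3820715; c = 10; f(2) = 3*(36) - 1*(10) = 98; iterating: f(2)=98, f(3)=258, f(4)=676, f(5)=1770, f(6)=4634, f(7)=12132, f(8)=31762, f(9)=83154; answer 83154
Step 3: A2 = 83154; d = 6; total draws C(8,2) = 28; favorable C(6,1)*C(2,1) = 12; P = 3/7; answer 3/7

3/7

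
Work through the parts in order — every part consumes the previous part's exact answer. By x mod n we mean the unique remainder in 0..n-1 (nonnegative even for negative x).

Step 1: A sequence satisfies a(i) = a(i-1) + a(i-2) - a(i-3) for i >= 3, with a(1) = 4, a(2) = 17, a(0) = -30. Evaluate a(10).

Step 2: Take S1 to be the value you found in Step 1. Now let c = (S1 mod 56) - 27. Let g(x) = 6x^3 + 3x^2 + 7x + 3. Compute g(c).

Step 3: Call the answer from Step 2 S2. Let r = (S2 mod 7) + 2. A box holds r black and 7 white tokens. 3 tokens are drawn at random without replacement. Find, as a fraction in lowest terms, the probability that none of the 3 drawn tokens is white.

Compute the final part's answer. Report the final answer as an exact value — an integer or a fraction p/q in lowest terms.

Step 1: a(3) = 1*(17) + 1*(4) - 1*(-30) = 51; iterating: a(3)=51, a(4)=64, a(5)=98, a(6)=111, a(7)=145, a(8)=158, a(9)=192, a(10)=205; answer 205
Step 2: S1 = 205; c = 10; 6*(10)^3 + 3*(10)^2 + 7*(10)^1 + 3 = (6000) + (300) + (70) + (3) = 6373; answer 6373
Step 3: S2 = 6373; r = 5; total draws C(12,3) = 220; favorable C(5,3) = 10; P = 1/22; answer 1/22

1/22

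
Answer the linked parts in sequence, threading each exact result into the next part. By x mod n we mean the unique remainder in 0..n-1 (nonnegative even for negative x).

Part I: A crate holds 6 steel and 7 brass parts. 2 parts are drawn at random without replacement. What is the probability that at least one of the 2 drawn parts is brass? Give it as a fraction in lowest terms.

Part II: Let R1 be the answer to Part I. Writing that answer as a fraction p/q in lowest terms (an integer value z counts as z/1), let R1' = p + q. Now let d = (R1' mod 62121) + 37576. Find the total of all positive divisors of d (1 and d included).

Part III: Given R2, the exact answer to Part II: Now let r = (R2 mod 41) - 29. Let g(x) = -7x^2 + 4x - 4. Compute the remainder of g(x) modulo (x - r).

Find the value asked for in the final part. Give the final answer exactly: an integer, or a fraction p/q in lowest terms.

-132

Part I: total draws C(13,2) = 78; complement C(6,2) = 15; favorable 78 - 15 = 63; P = 21/26; answer 21/26
Part II: R1 = 21/26; threaded value p + q = 47; d = 37623; 37623 = 3 * 12541; sigma = (1 + 3) * (1 + 12541) = 4 * 12542 = 50168; answer 50168
Part III: R2 = 50168; r = -4; remainder = value at the root: -7*(-4)^2 + 4*(-4)^1 - 4 = (-112) + (-16) + (-4) = -132; answer -132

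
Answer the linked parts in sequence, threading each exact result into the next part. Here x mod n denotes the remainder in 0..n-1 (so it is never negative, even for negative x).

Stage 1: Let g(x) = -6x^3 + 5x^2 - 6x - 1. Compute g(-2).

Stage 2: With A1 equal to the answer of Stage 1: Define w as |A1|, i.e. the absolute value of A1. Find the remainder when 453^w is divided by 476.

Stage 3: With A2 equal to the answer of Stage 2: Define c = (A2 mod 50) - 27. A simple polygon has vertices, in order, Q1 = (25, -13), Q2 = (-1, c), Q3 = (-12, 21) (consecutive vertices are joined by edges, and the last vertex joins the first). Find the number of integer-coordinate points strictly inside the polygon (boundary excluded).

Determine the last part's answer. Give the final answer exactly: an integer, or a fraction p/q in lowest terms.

Stage 1: -6*(-2)^3 + 5*(-2)^2 - 6*(-2)^1 - 1 = (48) + (20) + (12) + (-1) = 79; answer 79
Stage 2: A1 = 79; w = 79; squarings mod 476: 453^1=453, 453^2=53, 453^4=429, 453^8=305, 453^16=205, 453^32=137, 453^64=205; 453^79 = 453^1 * 453^2 * 453^4 * 453^8 * 453^64 = 201 (mod 476); answer 201
Stage 3: A2 = 201; c = -26; cross terms: (25*-26 - -1*-13)=-663, (-1*21 - -12*-26)=-333, (-12*-13 - 25*21)=-369; twice the area = |-1365| = 1365; area = 1365/2; boundary points = 13 + 1 + 1 = 15; strictly interior points = area - boundary/2 + 1 = 676; answer 676

676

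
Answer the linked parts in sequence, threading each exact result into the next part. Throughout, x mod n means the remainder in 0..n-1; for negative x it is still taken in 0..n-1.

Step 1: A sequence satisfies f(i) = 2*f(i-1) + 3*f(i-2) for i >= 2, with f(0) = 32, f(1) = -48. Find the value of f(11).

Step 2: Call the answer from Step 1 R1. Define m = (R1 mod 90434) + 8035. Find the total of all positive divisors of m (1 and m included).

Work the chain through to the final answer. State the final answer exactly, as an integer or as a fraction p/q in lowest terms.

26676

Step 1: f(2) = 2*(-48) + 3*(32) = 0; iterating: f(2)=0, f(3)=-144, f(4)=-288, f(5)=-1008, f(6)=-2880, f(7)=-8784, f(8)=-26208, f(9)=-78768, f(10)=-236160, f(11)=-708624; answer -708624
Step 2: R1 = -708624; m = 22883; 22883 = 7^2 * 467; sigma = (1 + 7 + 49) * (1 + 467) = 57 * 468 = 26676; answer 26676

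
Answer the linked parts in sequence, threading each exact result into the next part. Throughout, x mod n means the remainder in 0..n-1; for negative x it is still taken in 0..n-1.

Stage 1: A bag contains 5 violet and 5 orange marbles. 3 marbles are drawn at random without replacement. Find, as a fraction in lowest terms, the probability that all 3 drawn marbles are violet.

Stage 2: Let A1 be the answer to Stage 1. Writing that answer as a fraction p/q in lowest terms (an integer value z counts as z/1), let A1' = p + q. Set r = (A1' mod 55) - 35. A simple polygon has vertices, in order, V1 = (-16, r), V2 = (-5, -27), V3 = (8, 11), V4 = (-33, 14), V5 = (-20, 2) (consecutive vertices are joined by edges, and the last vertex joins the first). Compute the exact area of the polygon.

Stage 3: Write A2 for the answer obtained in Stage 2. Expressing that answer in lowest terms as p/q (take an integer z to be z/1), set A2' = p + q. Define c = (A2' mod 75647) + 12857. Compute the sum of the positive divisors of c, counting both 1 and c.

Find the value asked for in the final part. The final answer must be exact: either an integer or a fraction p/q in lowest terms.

Stage 1: total draws C(10,3) = 120; favorable C(5,3) = 10; P = 1/12; answer 1/12
Stage 2: A1 = 1/12; threaded value p + q = 13; r = -22; cross terms: (-16*-27 - -5*-22)=322, (-5*11 - 8*-27)=161, (8*14 - -33*11)=475, (-33*2 - -20*14)=214, (-20*-22 - -16*2)=472; twice the area = |1644| = 1644; area = 822; answer 822
Stage 3: A2 = 822; threaded value p + q = 823; c = 13680; 13680 = 2^4 * 3^2 * 5 * 19; sigma = (1 + 2 + 4 + 8 + 16) * (1 + 3 + 9) * (1 + 5) * (1 + 19) = 31 * 13 * 6 * 20 = 48360; answer 48360

48360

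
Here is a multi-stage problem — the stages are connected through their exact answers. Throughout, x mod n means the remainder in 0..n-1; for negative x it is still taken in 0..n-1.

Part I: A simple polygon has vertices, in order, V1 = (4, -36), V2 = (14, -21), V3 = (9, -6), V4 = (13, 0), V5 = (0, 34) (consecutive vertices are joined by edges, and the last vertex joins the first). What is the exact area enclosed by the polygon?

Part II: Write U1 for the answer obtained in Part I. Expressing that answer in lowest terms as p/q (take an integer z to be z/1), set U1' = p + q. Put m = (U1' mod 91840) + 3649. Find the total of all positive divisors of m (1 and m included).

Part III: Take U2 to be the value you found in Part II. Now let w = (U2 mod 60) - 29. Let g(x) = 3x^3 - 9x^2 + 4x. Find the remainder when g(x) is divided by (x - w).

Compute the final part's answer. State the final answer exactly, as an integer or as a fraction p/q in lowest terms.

-80852

Part I: cross terms: (4*-21 - 14*-36)=420, (14*-6 - 9*-21)=105, (9*0 - 13*-6)=78, (13*34 - 0*0)=442, (0*-36 - 4*34)=-136; twice the area = |909| = 909; area = 909/2; answer 909/2
Part II: U1 = 909/2; threaded value p + q = 911; m = 4560; 4560 = 2^4 * 3 * 5 * 19; sigma = (1 + 2 + 4 + 8 + 16) * (1 + 3) * (1 + 5) * (1 + 19) = 31 * 4 * 6 * 20 = 14880; answer 14880
Part III: U2 = 14880; w = -29; remainder = value at the root: 3*(-29)^3 - 9*(-29)^2 + 4*(-29)^1 = (-73167) + (-7569) + (-116) = -80852; answer -80852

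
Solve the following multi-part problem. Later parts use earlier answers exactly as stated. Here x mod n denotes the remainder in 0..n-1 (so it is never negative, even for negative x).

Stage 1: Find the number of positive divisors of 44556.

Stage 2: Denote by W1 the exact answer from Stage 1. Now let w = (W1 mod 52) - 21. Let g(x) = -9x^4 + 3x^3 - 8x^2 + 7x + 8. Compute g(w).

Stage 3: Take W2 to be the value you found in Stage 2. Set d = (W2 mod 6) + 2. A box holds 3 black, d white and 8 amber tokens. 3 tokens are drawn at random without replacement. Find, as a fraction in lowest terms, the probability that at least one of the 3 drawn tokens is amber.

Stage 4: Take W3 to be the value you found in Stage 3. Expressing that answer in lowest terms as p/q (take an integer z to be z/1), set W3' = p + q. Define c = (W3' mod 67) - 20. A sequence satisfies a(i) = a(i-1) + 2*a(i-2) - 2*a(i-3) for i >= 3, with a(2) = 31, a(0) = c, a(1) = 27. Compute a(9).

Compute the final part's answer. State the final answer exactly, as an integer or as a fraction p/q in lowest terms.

-393

Stage 1: 44556 = 2^2 * 3 * 47 * 79; number of divisors = (2+1) * (1+1) * (1+1) * (1+1) = 24; answer 24
Stage 2: W1 = 24; w = 3; -9*(3)^4 + 3*(3)^3 - 8*(3)^2 + 7*(3)^1 + 8 = (-729) + (81) + (-72) + (21) + (8) = -691; answer -691
Stage 3: W2 = -691; d = 7; total draws C(18,3) = 816; complement C(10,3) = 120; favorable 816 - 120 = 696; P = 29/34; answer 29/34
Stage 4: W3 = 29/34; threaded value p + q = 63; c = 43; a(3) = 1*(31) + 2*(27) - 2*(43) = -1; iterating: a(3)=-1, a(4)=7, a(5)=-57, a(6)=-41, a(7)=-169, a(8)=-137, a(9)=-393; answer -393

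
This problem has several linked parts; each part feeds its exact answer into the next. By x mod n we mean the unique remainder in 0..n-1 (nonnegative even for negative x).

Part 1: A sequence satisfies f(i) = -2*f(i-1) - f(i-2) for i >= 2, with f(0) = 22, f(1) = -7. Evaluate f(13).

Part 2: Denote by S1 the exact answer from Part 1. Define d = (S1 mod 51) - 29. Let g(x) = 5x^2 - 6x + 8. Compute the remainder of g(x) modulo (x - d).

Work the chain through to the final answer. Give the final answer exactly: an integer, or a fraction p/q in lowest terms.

467

Part 1: f(2) = -2*(-7) - 1*(22) = -8; iterating: f(2)=-8, f(3)=23, f(4)=-38, f(5)=53, f(6)=-68, f(7)=83, f(8)=-98, f(9)=113, f(10)=-128, f(11)=143, f(12)=-158, f(13)=173; answer 173
Part 2: S1 = 173; d = -9; remainder = value at the root: 5*(-9)^2 - 6*(-9)^1 + 8 = (405) + (54) + (8) = 467; answer 467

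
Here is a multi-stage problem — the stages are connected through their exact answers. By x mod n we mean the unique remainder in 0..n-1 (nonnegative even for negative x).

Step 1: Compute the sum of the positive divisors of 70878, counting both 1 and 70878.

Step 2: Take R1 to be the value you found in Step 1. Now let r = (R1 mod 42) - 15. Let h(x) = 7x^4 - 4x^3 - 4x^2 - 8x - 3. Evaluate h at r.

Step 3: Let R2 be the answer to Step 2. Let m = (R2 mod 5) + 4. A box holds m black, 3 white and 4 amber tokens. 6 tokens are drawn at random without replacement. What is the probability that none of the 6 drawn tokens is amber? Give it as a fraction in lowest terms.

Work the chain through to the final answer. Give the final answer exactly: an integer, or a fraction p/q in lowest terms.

Step 1: 70878 = 2 * 3 * 11813; sigma = (1 + 2) * (1 + 3) * (1 + 11813) = 3 * 4 * 11814 = 141768; answer 141768
Step 2: R1 = 141768; r = 3; 7*(3)^4 - 4*(3)^3 - 4*(3)^2 - 8*(3)^1 - 3 = (567) + (-108) + (-36) + (-24) + (-3) = 396; answer 396
Step 3: R2 = 396; m = 5; total draws C(12,6) = 924; favorable C(8,6) = 28; P = 1/33; answer 1/33

1/33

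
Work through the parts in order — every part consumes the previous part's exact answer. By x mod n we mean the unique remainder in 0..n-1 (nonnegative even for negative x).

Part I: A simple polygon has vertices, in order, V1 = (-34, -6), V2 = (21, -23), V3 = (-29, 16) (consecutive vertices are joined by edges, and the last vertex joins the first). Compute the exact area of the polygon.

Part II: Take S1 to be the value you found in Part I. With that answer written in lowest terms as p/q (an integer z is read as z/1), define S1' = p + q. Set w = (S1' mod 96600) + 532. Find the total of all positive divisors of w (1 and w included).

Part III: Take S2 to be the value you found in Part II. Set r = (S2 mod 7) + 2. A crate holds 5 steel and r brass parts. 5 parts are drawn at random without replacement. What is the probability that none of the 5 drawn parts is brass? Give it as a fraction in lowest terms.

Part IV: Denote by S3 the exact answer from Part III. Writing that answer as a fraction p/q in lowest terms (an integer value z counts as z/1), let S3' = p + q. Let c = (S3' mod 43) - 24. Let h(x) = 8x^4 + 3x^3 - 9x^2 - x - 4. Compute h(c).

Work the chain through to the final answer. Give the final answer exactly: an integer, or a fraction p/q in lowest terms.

680285

Part I: cross terms: (-34*-23 - 21*-6)=908, (21*16 - -29*-23)=-331, (-29*-6 - -34*16)=718; twice the area = |1295| = 1295; area = 1295/2; answer 1295/2
Part II: S1 = 1295/2; threaded value p + q = 1297; w = 1829; 1829 = 31 * 59; sigma = (1 + 31) * (1 + 59) = 32 * 60 = 1920; answer 1920
Part III: S2 = 1920; r = 4; total draws C(9,5) = 126; favorable C(5,5) = 1; P = 1/126; answer 1/126
Part IV: S3 = 1/126; threaded value p + q = 127; c = 17; 8*(17)^4 + 3*(17)^3 - 9*(17)^2 - 1*(17)^1 - 4 = (668168) + (14739) + (-2601) + (-17) + (-4) = 680285; answer 680285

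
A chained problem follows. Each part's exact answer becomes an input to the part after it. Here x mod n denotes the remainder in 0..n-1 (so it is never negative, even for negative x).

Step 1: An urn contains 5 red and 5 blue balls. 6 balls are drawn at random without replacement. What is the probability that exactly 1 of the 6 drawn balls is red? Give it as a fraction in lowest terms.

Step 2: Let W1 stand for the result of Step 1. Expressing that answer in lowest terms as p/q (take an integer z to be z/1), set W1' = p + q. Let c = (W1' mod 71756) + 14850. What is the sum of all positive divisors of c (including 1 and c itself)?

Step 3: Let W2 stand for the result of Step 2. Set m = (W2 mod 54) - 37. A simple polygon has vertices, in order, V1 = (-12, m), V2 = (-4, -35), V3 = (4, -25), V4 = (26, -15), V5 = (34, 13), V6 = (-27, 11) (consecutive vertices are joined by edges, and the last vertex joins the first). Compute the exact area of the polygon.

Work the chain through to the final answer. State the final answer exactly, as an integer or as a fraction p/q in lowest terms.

1903

Step 1: total draws C(10,6) = 210; favorable C(5,1)*C(5,5) = 5; P = 1/42; answer 1/42
Step 2: W1 = 1/42; threaded value p + q = 43; c = 14893; 14893 = 53 * 281; sigma = (1 + 53) * (1 + 281) = 54 * 282 = 15228; answer 15228
Step 3: W2 = 15228; m = -37; cross terms: (-12*-35 - -4*-37)=272, (-4*-25 - 4*-35)=240, (4*-15 - 26*-25)=590, (26*13 - 34*-15)=848, (34*11 - -27*13)=725, (-27*-37 - -12*11)=1131; twice the area = |3806| = 3806; area = 1903; answer 1903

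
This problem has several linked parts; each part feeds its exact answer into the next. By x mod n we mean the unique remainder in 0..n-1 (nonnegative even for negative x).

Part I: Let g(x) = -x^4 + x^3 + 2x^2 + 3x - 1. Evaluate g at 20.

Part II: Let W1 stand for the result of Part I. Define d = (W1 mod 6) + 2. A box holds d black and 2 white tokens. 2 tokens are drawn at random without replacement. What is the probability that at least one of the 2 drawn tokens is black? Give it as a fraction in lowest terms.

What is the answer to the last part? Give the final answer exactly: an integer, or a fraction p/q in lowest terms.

35/36

Part I: -1*(20)^4 + 1*(20)^3 + 2*(20)^2 + 3*(20)^1 - 1 = (-160000) + (8000) + (800) + (60) + (-1) = -151141; answer -151141
Part II: W1 = -151141; d = 7; total draws C(9,2) = 36; complement C(2,2) = 1; favorable 36 - 1 = 35; P = 35/36; answer 35/36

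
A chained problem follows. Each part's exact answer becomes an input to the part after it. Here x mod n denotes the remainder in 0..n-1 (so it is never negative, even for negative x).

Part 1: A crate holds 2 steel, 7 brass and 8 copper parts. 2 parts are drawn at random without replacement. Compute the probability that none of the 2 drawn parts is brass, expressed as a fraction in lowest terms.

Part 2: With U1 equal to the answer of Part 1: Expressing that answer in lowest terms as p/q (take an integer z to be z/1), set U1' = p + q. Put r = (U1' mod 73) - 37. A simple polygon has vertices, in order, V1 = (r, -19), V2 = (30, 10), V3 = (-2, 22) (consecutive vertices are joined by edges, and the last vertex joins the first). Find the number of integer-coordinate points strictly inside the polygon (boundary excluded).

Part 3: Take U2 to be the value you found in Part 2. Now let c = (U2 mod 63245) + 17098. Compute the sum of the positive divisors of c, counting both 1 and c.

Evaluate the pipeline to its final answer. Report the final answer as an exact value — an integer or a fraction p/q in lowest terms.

Part 1: total draws C(17,2) = 136; favorable C(10,2) = 45; P = 45/136; answer 45/136
Part 2: U1 = 45/136; threaded value p + q = 181; r = -2; cross terms: (-2*10 - 30*-19)=550, (30*22 - -2*10)=680, (-2*-19 - -2*22)=82; twice the area = |1312| = 1312; area = 656; boundary points = 1 + 4 + 41 = 46; strictly interior points = area - boundary/2 + 1 = 634; answer 634
Part 3: U2 = 634; c = 17732; 17732 = 2^2 * 11 * 13 * 31; sigma = (1 + 2 + 4) * (1 + 11) * (1 + 13) * (1 + 31) = 7 * 12 * 14 * 32 = 37632; answer 37632

37632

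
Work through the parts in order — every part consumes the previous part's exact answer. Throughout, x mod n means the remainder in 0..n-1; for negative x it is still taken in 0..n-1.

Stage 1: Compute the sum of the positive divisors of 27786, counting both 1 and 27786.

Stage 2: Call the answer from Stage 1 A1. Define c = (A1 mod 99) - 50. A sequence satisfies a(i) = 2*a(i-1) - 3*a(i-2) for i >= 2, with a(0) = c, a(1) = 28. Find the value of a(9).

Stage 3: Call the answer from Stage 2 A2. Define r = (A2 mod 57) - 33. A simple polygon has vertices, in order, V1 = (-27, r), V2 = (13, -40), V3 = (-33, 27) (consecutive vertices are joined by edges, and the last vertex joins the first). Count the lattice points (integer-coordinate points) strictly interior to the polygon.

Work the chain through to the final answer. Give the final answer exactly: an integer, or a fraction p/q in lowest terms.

532

Stage 1: 27786 = 2 * 3 * 11 * 421; sigma = (1 + 2) * (1 + 3) * (1 + 11) * (1 + 421) = 3 * 4 * 12 * 422 = 60768; answer 60768
Stage 2: A1 = 60768; c = 31; a(2) = 2*(28) - 3*(31) = -37; iterating: a(2)=-37, a(3)=-158, a(4)=-205, a(5)=64, a(6)=743, a(7)=1294, a(8)=359, a(9)=-3164; answer -3164
Stage 3: A2 = -3164; r = -5; cross terms: (-27*-40 - 13*-5)=1145, (13*27 - -33*-40)=-969, (-33*-5 - -27*27)=894; twice the area = |1070| = 1070; area = 535; boundary points = 5 + 1 + 2 = 8; strictly interior points = area - boundary/2 + 1 = 532; answer 532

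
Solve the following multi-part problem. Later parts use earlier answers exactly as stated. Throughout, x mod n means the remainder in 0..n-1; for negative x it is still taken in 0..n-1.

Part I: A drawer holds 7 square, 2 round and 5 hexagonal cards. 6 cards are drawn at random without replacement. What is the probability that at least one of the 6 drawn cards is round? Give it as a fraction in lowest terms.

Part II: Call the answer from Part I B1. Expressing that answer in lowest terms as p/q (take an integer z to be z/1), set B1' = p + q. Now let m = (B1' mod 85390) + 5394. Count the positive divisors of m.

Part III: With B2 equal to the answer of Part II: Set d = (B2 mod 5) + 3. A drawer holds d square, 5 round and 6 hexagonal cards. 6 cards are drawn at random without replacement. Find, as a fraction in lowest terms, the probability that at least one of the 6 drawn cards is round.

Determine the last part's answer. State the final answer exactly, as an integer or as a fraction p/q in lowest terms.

409/442

Part I: total draws C(14,6) = 3003; complement C(12,6) = 924; favorable 3003 - 924 = 2079; P = 9/13; answer 9/13
Part II: B1 = 9/13; threaded value p + q = 22; m = 5416; 5416 = 2^3 * 677; number of divisors = (3+1) * (1+1) = 8; answer 8
Part III: B2 = 8; d = 6; total draws C(17,6) = 12376; complement C(12,6) = 924; favorable 12376 - 924 = 11452; P = 409/442; answer 409/442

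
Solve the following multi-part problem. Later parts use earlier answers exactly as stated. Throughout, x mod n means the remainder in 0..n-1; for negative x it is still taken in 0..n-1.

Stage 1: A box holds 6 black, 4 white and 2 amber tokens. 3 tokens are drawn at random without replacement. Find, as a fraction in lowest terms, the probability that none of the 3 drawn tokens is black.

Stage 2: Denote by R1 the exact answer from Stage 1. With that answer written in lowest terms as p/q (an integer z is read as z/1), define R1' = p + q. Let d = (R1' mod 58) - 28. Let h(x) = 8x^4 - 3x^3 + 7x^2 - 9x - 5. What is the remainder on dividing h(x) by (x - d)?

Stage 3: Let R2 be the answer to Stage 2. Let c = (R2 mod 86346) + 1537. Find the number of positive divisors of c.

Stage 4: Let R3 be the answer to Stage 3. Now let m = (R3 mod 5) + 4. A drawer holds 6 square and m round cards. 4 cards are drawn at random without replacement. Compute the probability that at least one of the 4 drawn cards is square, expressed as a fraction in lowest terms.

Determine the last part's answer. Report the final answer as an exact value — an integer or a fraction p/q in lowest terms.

209/210

Stage 1: total draws C(12,3) = 220; favorable C(6,3) = 20; P = 1/11; answer 1/11
Stage 2: R1 = 1/11; threaded value p + q = 12; d = -16; remainder = value at the root: 8*(-16)^4 - 3*(-16)^3 + 7*(-16)^2 - 9*(-16)^1 - 5 = (524288) + (12288) + (1792) + (144) + (-5) = 538507; answer 538507
Stage 3: R2 = 538507; c = 21968; 21968 = 2^4 * 1373; number of divisors = (4+1) * (1+1) = 10; answer 10
Stage 4: R3 = 10; m = 4; total draws C(10,4) = 210; complement C(4,4) = 1; favorable 210 - 1 = 209; P = 209/210; answer 209/210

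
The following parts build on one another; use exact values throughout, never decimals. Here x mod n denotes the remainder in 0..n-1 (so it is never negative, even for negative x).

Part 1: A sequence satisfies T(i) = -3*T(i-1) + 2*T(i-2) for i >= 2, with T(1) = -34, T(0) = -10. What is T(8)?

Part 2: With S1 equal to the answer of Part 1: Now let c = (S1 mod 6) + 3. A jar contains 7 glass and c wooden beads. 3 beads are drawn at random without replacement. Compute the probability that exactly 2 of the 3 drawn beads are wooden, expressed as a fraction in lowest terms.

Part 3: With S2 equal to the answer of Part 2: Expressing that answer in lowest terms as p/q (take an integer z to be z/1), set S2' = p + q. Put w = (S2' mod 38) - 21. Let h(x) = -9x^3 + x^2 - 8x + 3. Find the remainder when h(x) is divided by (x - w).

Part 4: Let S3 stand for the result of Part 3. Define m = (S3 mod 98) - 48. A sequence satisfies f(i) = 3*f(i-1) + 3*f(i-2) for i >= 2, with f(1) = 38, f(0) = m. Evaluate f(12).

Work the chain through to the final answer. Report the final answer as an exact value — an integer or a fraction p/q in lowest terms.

1557873

Part 1: T(2) = -3*(-34) + 2*(-10) = 82; iterating: T(2)=82, T(3)=-314, T(4)=1106, T(5)=-3946, T(6)=14050, T(7)=-50042, T(8)=178226; answer 178226
Part 2: S1 = 178226; c = 5; total draws C(12,3) = 220; favorable C(5,2)*C(7,1) = 70; P = 7/22; answer 7/22
Part 3: S2 = 7/22; threaded value p + q = 29; w = 8; remainder = value at the root: -9*(8)^3 + 1*(8)^2 - 8*(8)^1 + 3 = (-4608) + (64) + (-64) + (3) = -4605; answer -4605
Part 4: S3 = -4605; m = -47; f(2) = 3*(38) + 3*(-47) = -27; iterating: f(2)=-27, f(3)=33, f(4)=18, f(5)=153, f(6)=513, f(7)=1998, f(8)=7533, f(9)=28593, f(10)=108378, f(11)=410913, f(12)=1557873; answer 1557873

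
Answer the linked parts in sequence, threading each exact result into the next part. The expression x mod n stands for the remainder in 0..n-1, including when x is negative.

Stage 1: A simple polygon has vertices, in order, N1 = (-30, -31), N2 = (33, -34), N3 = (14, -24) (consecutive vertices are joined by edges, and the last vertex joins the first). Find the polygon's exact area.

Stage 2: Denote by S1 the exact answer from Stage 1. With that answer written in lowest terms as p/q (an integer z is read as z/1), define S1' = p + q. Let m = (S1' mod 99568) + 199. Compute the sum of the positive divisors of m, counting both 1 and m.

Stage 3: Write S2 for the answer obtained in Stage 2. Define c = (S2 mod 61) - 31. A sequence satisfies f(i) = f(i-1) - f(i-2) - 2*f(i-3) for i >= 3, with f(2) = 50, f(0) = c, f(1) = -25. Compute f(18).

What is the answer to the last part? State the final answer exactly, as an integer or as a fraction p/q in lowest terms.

-20551

Stage 1: cross terms: (-30*-34 - 33*-31)=2043, (33*-24 - 14*-34)=-316, (14*-31 - -30*-24)=-1154; twice the area = |573| = 573; area = 573/2; answer 573/2
Stage 2: S1 = 573/2; threaded value p + q = 575; m = 774; 774 = 2 * 3^2 * 43; sigma = (1 + 2) * (1 + 3 + 9) * (1 + 43) = 3 * 13 * 44 = 1716; answer 1716
Stage 3: S2 = 1716; c = -23; f(3) = 1*(50) - 1*(-25) - 2*(-23) = 121; iterating: f(3)=121, f(4)=121, f(5)=-100, f(6)=-463, f(7)=-605, f(8)=58, f(9)=1589, f(10)=2741, f(11)=1036, f(12)=-4883, f(13)=-11401, f(14)=-8590, f(15)=12577, f(16)=43969, f(17)=48572, f(18)=-20551; answer -20551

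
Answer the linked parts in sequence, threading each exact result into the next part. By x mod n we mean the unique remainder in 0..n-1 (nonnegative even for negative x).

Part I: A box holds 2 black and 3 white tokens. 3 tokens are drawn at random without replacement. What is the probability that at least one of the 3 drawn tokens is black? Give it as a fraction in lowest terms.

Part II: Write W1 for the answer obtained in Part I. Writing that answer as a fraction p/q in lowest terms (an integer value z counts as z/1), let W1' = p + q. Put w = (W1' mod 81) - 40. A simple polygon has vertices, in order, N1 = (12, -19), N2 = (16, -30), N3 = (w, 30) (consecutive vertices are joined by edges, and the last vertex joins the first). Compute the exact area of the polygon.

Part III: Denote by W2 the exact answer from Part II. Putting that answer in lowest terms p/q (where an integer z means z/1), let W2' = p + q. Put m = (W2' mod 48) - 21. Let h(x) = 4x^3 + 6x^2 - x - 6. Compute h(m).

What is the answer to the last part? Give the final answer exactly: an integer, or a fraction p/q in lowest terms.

Part I: total draws C(5,3) = 10; complement C(3,3) = 1; favorable 10 - 1 = 9; P = 9/10; answer 9/10
Part II: W1 = 9/10; threaded value p + q = 19; w = -21; cross terms: (12*-30 - 16*-19)=-56, (16*30 - -21*-30)=-150, (-21*-19 - 12*30)=39; twice the area = |-167| = 167; area = 167/2; answer 167/2
Part III: W2 = 167/2; threaded value p + q = 169; m = 4; 4*(4)^3 + 6*(4)^2 - 1*(4)^1 - 6 = (256) + (96) + (-4) + (-6) = 342; answer 342

342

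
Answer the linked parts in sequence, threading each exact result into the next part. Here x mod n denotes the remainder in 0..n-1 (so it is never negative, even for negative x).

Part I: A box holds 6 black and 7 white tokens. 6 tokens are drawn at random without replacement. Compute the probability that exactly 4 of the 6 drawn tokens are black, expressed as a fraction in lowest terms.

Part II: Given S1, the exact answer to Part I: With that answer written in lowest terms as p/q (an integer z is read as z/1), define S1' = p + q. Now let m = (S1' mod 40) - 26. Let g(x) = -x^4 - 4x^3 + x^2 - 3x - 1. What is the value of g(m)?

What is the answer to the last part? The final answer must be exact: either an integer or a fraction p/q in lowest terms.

-19878

Part I: total draws C(13,6) = 1716; favorable C(6,4)*C(7,2) = 315; P = 105/572; answer 105/572
Part II: S1 = 105/572; threaded value p + q = 677; m = 11; -1*(11)^4 - 4*(11)^3 + 1*(11)^2 - 3*(11)^1 - 1 = (-14641) + (-5324) + (121) + (-33) + (-1) = -19878; answer -19878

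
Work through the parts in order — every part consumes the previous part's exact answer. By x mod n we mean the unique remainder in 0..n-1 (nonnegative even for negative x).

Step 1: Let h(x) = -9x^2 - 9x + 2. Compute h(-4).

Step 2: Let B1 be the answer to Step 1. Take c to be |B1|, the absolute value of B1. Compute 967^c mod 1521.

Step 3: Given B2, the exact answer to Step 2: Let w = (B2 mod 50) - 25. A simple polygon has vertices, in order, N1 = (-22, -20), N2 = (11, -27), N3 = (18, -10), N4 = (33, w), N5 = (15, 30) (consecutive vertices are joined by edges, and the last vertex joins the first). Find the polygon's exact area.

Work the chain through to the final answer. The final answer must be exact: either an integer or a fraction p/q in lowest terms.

2909/2

Step 1: -9*(-4)^2 - 9*(-4)^1 + 2 = (-144) + (36) + (2) = -106; answer -106
Step 2: B1 = -106; c = 106; squarings mod 1521: 967^1=967, 967^2=1195, 967^4=1327, 967^8=1132, 967^16=742, 967^32=1483, 967^64=1444; 967^106 = 967^2 * 967^8 * 967^32 * 967^64 = 688 (mod 1521); answer 688
Step 3: B2 = 688; w = 13; cross terms: (-22*-27 - 11*-20)=814, (11*-10 - 18*-27)=376, (18*13 - 33*-10)=564, (33*30 - 15*13)=795, (15*-20 - -22*30)=360; twice the area = |2909| = 2909; area = 2909/2; answer 2909/2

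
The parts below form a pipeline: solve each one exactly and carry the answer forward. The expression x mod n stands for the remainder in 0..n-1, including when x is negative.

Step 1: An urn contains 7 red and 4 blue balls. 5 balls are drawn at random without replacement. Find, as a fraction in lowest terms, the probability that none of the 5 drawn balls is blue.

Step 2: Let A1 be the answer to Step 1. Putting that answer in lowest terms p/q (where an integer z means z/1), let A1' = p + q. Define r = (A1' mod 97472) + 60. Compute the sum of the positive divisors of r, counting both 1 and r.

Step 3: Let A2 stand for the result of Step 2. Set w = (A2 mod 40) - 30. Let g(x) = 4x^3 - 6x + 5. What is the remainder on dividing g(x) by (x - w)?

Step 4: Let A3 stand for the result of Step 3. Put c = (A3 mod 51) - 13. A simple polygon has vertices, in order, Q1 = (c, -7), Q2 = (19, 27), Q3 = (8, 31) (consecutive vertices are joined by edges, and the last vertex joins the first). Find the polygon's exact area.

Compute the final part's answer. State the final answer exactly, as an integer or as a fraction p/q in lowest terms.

185

Step 1: total draws C(11,5) = 462; favorable C(7,5) = 21; P = 1/22; answer 1/22
Step 2: A1 = 1/22; threaded value p + q = 23; r = 83; 83 is prime, so its only divisors are 1 and 83; sigma = 1 + 83 = 84; answer 84
Step 3: A2 = 84; w = -26; remainder = value at the root: 4*(-26)^3 - 6*(-26)^1 + 5 = (-70304) + (156) + (5) = -70143; answer -70143
Step 4: A3 = -70143; c = 20; cross terms: (20*27 - 19*-7)=673, (19*31 - 8*27)=373, (8*-7 - 20*31)=-676; twice the area = |370| = 370; area = 185; answer 185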